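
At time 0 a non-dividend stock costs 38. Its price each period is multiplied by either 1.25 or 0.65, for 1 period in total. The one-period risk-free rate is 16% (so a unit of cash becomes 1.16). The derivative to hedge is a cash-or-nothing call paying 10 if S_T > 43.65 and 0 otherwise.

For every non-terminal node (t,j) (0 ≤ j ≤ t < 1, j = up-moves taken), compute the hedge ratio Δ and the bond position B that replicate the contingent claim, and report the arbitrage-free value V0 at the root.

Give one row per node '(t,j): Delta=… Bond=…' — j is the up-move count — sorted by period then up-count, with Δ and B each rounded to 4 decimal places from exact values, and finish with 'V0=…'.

Under the risk-neutral measure, an up-move has probability p* = (R−d)/(u−d) = 0.8500 and values discount at R = 1.16.
At expiry t=1: V(1,0)=0.0000, V(1,1)=10.0000
  t=0,j=0: stock 38.0000 → up 47.5000 (V=10.0000), down 24.7000 (V=0.0000). Price 7.3276; hedge Δ=0.4386, bond B=-9.3391.
Check: Δ(0,0)·S0 + B(0,0) = 7.3276 = V0.

(0,0): Delta=0.4386 Bond=-9.3391
V0=7.3276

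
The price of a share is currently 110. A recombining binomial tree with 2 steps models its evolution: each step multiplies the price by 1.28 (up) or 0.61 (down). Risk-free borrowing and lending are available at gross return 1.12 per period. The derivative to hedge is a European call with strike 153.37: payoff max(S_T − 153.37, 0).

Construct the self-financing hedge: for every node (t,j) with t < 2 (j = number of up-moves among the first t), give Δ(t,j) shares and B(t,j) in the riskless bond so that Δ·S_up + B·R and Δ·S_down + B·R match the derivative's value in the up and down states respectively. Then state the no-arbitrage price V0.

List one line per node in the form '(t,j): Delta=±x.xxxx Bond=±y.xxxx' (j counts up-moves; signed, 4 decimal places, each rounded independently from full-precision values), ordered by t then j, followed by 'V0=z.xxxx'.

Risk-neutral probability p* = (R−d)/(u−d) = (1.12−0.61)/(1.28−0.61) = 0.7612.
Payoff layer (t=2): V(2,0)=0.0000, V(2,1)=0.0000, V(2,2)=26.8540
  t=1,j=0: stock 67.1000 → up 85.8880 (V=0.0000), down 40.9310 (V=0.0000). Price 0.0000; hedge Δ=0.0000, bond B=0.0000.
  t=1,j=1: stock 140.8000 → up 180.2240 (V=26.8540), down 85.8880 (V=0.0000). Price 18.2510; hedge Δ=0.2847, bond B=-21.8296.
  t=0,j=0: stock 110.0000 → up 140.8000 (V=18.2510), down 67.1000 (V=0.0000). Price 12.4041; hedge Δ=0.2476, bond B=-14.8362.
Self-financing check: at every node Δ·S+B equals the discounted successor values.

(0,0): Delta=0.2476 Bond=-14.8362
(1,0): Delta=0.0000 Bond=0.0000
(1,1): Delta=0.2847 Bond=-21.8296
V0=12.4041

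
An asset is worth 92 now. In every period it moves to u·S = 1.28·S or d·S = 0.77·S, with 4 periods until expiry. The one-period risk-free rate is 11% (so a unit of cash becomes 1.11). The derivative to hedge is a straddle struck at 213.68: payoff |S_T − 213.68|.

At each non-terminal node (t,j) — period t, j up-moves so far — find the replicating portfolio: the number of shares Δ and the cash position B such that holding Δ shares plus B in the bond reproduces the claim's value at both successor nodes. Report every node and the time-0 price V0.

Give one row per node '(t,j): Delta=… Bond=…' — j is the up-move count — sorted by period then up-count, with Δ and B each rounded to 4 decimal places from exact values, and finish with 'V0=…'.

Risk-neutral probability p* = (R−d)/(u−d) = (1.11−0.77)/(1.28−0.77) = 0.6667.
Payoff layer (t=4): V(4,0)=181.3392, V(4,1)=159.9187, V(4,2)=124.3105, V(4,3)=65.1178, V(4,4)=33.2806
  t=3,j=0: stock 42.0010 → up 53.7613 (V=159.9187), down 32.3408 (V=181.3392). Price 150.5035; hedge Δ=-1.0000, bond B=192.5045.
  t=3,j=1: stock 69.8199 → up 89.3695 (V=124.3105), down 53.7613 (V=159.9187). Price 122.6846; hedge Δ=-1.0000, bond B=192.5045.
  t=3,j=2: stock 116.0643 → up 148.5622 (V=65.1178), down 89.3695 (V=124.3105). Price 76.4402; hedge Δ=-1.0000, bond B=192.5045.
  t=3,j=3: stock 192.9380 → up 246.9606 (V=33.2806), down 148.5622 (V=65.1178). Price 39.5432; hedge Δ=-0.3236, bond B=101.9690.
  t=2,j=0: stock 54.5468 → up 69.8199 (V=122.6846), down 42.0010 (V=150.5035). Price 118.8807; hedge Δ=-1.0000, bond B=173.4275.
  t=2,j=1: stock 90.6752 → up 116.0643 (V=76.4402), down 69.8199 (V=122.6846). Price 82.7523; hedge Δ=-1.0000, bond B=173.4275.
  t=2,j=2: stock 150.7328 → up 192.9380 (V=39.5432), down 116.0643 (V=76.4402). Price 46.7047; hedge Δ=-0.4800, bond B=119.0518.
  t=1,j=0: stock 70.8400 → up 90.6752 (V=82.7523), down 54.5468 (V=118.8807). Price 85.4010; hedge Δ=-1.0000, bond B=156.2410.
  t=1,j=1: stock 117.7600 → up 150.7328 (V=46.7047), down 90.6752 (V=82.7523). Price 52.9014; hedge Δ=-0.6002, bond B=123.5829.
  t=0,j=0: stock 92.0000 → up 117.7600 (V=52.9014), down 70.8400 (V=85.4010). Price 57.4186; hedge Δ=-0.6927, bond B=121.1432.
Check: Δ(0,0)·S0 + B(0,0) = 57.4186 = V0.

(0,0): Delta=-0.6927 Bond=121.1432
(1,0): Delta=-1.0000 Bond=156.2410
(1,1): Delta=-0.6002 Bond=123.5829
(2,0): Delta=-1.0000 Bond=173.4275
(2,1): Delta=-1.0000 Bond=173.4275
(2,2): Delta=-0.4800 Bond=119.0518
(3,0): Delta=-1.0000 Bond=192.5045
(3,1): Delta=-1.0000 Bond=192.5045
(3,2): Delta=-1.0000 Bond=192.5045
(3,3): Delta=-0.3236 Bond=101.9690
V0=57.4186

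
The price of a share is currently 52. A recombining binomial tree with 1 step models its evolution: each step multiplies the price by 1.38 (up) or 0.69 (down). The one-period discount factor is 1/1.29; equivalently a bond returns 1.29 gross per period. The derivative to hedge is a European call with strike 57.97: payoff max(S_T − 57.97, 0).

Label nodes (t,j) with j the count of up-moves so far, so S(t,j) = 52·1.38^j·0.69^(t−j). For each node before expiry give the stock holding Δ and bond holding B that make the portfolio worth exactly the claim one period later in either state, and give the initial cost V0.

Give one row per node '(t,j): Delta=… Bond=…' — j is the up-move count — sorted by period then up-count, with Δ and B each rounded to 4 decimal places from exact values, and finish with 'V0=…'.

No-arbitrage ⇒ martingale measure with p* = (R−d)/(u−d) = 0.8696.
Payoff layer (t=1): V(1,0)=0.0000, V(1,1)=13.7900
(0,0): S=52.0000. Δ = (V_up−V_dn)/(S_up−S_dn) = (13.7900−0.0000)/(71.7600−35.8800) = 0.3843. V = [p*·13.7900 + (1−p*)·0.0000]/1.29 = 9.2956. B = V − Δ·S = -10.6899.
The time-0 hedge costs 9.2956, which is the no-arbitrage price.

(0,0): Delta=0.3843 Bond=-10.6899
V0=9.2956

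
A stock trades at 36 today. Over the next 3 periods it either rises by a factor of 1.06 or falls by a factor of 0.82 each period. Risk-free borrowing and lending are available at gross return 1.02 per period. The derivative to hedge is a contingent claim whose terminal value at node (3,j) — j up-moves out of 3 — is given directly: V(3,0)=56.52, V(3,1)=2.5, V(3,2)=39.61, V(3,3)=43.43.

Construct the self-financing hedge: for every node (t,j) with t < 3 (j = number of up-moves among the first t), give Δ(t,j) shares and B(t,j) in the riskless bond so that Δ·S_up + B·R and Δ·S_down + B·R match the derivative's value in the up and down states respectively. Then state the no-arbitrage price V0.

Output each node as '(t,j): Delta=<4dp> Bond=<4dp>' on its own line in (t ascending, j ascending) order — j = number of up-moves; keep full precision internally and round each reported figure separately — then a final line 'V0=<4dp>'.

Under the risk-neutral measure, an up-move has probability p* = (R−d)/(u−d) = 0.8333 and values discount at R = 1.02.
Terminal values V(3,·): V(3,0)=56.5200, V(3,1)=2.5000, V(3,2)=39.6100, V(3,3)=43.4300
  t=2,j=0: stock 24.2064 → up 25.6588 (V=2.5000), down 19.8492 (V=56.5200). Price 11.2778; hedge Δ=-9.2985, bond B=236.3611.
  t=2,j=1: stock 31.2912 → up 33.1687 (V=39.6100), down 25.6588 (V=2.5000). Price 32.7696; hedge Δ=4.9415, bond B=-121.8554.
  t=2,j=2: stock 40.4496 → up 42.8766 (V=43.4300), down 33.1687 (V=39.6100). Price 41.9542; hedge Δ=0.3935, bond B=26.0376.
  t=1,j=0: stock 29.5200 → up 31.2912 (V=32.7696), down 24.2064 (V=11.2778). Price 28.6153; hedge Δ=3.0335, bond B=-60.9340.
  t=1,j=1: stock 38.1600 → up 40.4496 (V=41.9542), down 31.2912 (V=32.7696). Price 39.6309; hedge Δ=1.0029, bond B=1.3615.
  t=0,j=0: stock 36.0000 → up 38.1600 (V=39.6309), down 29.5200 (V=28.6153). Price 37.0539; hedge Δ=1.2749, bond B=-8.8442.
Self-financing check: at every node Δ·S+B equals the discounted successor values.

(0,0): Delta=1.2749 Bond=-8.8442
(1,0): Delta=3.0335 Bond=-60.9340
(1,1): Delta=1.0029 Bond=1.3615
(2,0): Delta=-9.2985 Bond=236.3611
(2,1): Delta=4.9415 Bond=-121.8554
(2,2): Delta=0.3935 Bond=26.0376
V0=37.0539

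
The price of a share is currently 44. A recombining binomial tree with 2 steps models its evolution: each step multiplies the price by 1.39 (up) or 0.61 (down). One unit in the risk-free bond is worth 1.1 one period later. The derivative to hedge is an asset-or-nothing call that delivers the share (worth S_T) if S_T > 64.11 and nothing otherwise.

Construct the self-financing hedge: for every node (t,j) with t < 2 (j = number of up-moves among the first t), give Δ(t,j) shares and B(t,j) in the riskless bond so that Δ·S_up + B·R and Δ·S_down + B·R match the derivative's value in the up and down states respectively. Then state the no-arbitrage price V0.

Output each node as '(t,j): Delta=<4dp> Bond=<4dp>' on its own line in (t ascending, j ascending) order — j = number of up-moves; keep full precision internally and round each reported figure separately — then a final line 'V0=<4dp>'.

Since d<R<u, set p* = (R−d)/(u−d) = 0.6282; price each node as the discounted p*-expectation of its children.
At expiry t=2: V(2,0)=0.0000, V(2,1)=0.0000, V(2,2)=85.0124
Node (1,0) S=26.8400: V=(p*·0.0000+(1−p*)·0.0000)/1.1=0.0000; Δ=(0.0000−0.0000)/(37.3076−16.3724)=0.0000; B=V−Δ·S=0.0000
Node (1,1) S=61.1600: V=(p*·85.0124+(1−p*)·0.0000)/1.1=48.5502; Δ=(85.0124−0.0000)/(85.0124−37.3076)=1.7821; B=V−Δ·S=-60.4401
Node (0,0) S=44.0000: V=(p*·48.5502+(1−p*)·0.0000)/1.1=27.7268; Δ=(48.5502−0.0000)/(61.1600−26.8400)=1.4146; B=V−Δ·S=-34.5170
The time-0 hedge costs 27.7268, which is the no-arbitrage price.

(0,0): Delta=1.4146 Bond=-34.5170
(1,0): Delta=0.0000 Bond=0.0000
(1,1): Delta=1.7821 Bond=-60.4401
V0=27.7268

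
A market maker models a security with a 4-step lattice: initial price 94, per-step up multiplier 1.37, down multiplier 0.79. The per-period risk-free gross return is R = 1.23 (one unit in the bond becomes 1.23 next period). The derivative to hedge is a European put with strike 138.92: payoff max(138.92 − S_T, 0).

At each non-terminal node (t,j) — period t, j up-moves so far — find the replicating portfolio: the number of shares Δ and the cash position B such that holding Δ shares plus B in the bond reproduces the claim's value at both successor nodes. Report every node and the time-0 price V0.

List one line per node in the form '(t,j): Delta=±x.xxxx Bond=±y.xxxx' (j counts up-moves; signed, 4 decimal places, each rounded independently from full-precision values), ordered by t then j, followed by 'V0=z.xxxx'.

Under the risk-neutral measure, an up-move has probability p* = (R−d)/(u−d) = 0.7586 and values discount at R = 1.23.
Payoff layer (t=4): V(4,0)=102.3069, V(4,1)=75.4264, V(4,2)=28.8109, V(4,3)=0.0000, V(4,4)=0.0000
  t=3,j=0: stock 46.3457 → up 63.4936 (V=75.4264), down 36.6131 (V=102.3069). Price 66.5974; hedge Δ=-1.0000, bond B=112.9431.
  t=3,j=1: stock 80.3716 → up 110.1091 (V=28.8109), down 63.4936 (V=75.4264). Price 32.5715; hedge Δ=-1.0000, bond B=112.9431.
  t=3,j=2: stock 139.3786 → up 190.9487 (V=0.0000), down 110.1091 (V=28.8109). Price 5.6539; hedge Δ=-0.3564, bond B=55.3279.
  t=3,j=3: stock 241.7072 → up 331.1388 (V=0.0000), down 190.9487 (V=0.0000). Price 0.0000; hedge Δ=0.0000, bond B=0.0000.
  t=2,j=0: stock 58.6654 → up 80.3716 (V=32.5715), down 46.3457 (V=66.5974). Price 33.1582; hedge Δ=-1.0000, bond B=91.8236.
  t=2,j=1: stock 101.7362 → up 139.3786 (V=5.6539), down 80.3716 (V=32.5715). Price 9.8791; hedge Δ=-0.4562, bond B=56.2887.
  t=2,j=2: stock 176.4286 → up 241.7072 (V=0.0000), down 139.3786 (V=5.6539). Price 1.1095; hedge Δ=-0.0553, bond B=10.8577.
  t=1,j=0: stock 74.2600 → up 101.7362 (V=9.8791), down 58.6654 (V=33.1582). Price 12.6002; hedge Δ=-0.5405, bond B=52.7366.
  t=1,j=1: stock 128.7800 → up 176.4286 (V=1.1095), down 101.7362 (V=9.8791). Price 2.6230; hedge Δ=-0.1174, bond B=17.7429.
  t=0,j=0: stock 94.0000 → up 128.7800 (V=2.6230), down 74.2600 (V=12.6002). Price 4.0905; hedge Δ=-0.1830, bond B=21.2924.
Root portfolio cost Δ·94+B reproduces V0=4.0905.

(0,0): Delta=-0.1830 Bond=21.2924
(1,0): Delta=-0.5405 Bond=52.7366
(1,1): Delta=-0.1174 Bond=17.7429
(2,0): Delta=-1.0000 Bond=91.8236
(2,1): Delta=-0.4562 Bond=56.2887
(2,2): Delta=-0.0553 Bond=10.8577
(3,0): Delta=-1.0000 Bond=112.9431
(3,1): Delta=-1.0000 Bond=112.9431
(3,2): Delta=-0.3564 Bond=55.3279
(3,3): Delta=0.0000 Bond=0.0000
V0=4.0905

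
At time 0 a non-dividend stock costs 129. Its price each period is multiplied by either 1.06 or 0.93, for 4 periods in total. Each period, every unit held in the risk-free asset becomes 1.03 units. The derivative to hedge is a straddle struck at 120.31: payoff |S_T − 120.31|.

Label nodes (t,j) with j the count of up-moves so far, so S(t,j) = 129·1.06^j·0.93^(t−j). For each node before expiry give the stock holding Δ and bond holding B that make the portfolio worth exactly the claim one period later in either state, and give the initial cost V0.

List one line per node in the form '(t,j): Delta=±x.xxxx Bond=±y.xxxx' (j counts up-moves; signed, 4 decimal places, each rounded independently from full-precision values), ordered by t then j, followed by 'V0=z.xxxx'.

The replicating-portfolio and risk-neutral prices coincide; use p* = (1.03−0.93)/(1.06−0.93) = 0.7692 for the latter.
Terminal payoffs: V(4,0)=23.8113, V(4,1)=10.3222, V(4,2)=5.0524, V(4,3)=22.5762, V(4,4)=42.5495
  t=3,j=0: stock 103.7621 → up 109.9878 (V=10.3222), down 96.4987 (V=23.8113). Price 13.0438; hedge Δ=-1.0000, bond B=116.8058.
  t=3,j=1: stock 118.2664 → up 125.3624 (V=5.0524), down 109.9878 (V=10.3222). Price 6.0859; hedge Δ=-0.3428, bond B=46.6230.
  t=3,j=2: stock 134.7983 → up 142.8862 (V=22.5762), down 125.3624 (V=5.0524). Price 17.9925; hedge Δ=1.0000, bond B=-116.8058.
  t=3,j=3: stock 153.6411 → up 162.8595 (V=42.5495), down 142.8862 (V=22.5762). Price 36.8352; hedge Δ=1.0000, bond B=-116.8058.
  t=2,j=0: stock 111.5721 → up 118.2664 (V=6.0859), down 103.7621 (V=13.0438). Price 7.4676; hedge Δ=-0.4797, bond B=60.9893.
  t=2,j=1: stock 127.1682 → up 134.7983 (V=17.9925), down 118.2664 (V=6.0859). Price 14.8008; hedge Δ=0.7202, bond B=-76.7879.
  t=2,j=2: stock 144.9444 → up 153.6411 (V=36.8352), down 134.7983 (V=17.9925). Price 31.5407; hedge Δ=1.0000, bond B=-113.4037.
  t=1,j=0: stock 119.9700 → up 127.1682 (V=14.8008), down 111.5721 (V=7.4676). Price 12.7267; hedge Δ=0.4702, bond B=-43.6826.
  t=1,j=1: stock 136.7400 → up 144.9444 (V=31.5407), down 127.1682 (V=14.8008). Price 26.8715; hedge Δ=0.9417, bond B=-101.8970.
  t=0,j=0: stock 129.0000 → up 136.7400 (V=26.8715), down 119.9700 (V=12.7267). Price 22.9197; hedge Δ=0.8435, bond B=-85.8863.
Each (Δ,B) replicates both successor values, so the strategy is self-financing and V0 is arbitrage-free.

(0,0): Delta=0.8435 Bond=-85.8863
(1,0): Delta=0.4702 Bond=-43.6826
(1,1): Delta=0.9417 Bond=-101.8970
(2,0): Delta=-0.4797 Bond=60.9893
(2,1): Delta=0.7202 Bond=-76.7879
(2,2): Delta=1.0000 Bond=-113.4037
(3,0): Delta=-1.0000 Bond=116.8058
(3,1): Delta=-0.3428 Bond=46.6230
(3,2): Delta=1.0000 Bond=-116.8058
(3,3): Delta=1.0000 Bond=-116.8058
V0=22.9197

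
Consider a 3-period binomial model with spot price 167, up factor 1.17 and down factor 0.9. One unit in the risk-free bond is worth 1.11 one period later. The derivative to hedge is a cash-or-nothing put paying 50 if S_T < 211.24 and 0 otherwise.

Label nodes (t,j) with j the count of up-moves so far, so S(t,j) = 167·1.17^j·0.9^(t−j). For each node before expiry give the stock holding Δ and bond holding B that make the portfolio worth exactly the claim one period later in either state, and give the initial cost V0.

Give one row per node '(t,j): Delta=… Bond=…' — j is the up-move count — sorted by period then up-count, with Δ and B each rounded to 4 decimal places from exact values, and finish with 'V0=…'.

No-arbitrage ⇒ martingale measure with p* = (R−d)/(u−d) = 0.7778.
Payoff layer (t=3): V(3,0)=50.0000, V(3,1)=50.0000, V(3,2)=50.0000, V(3,3)=0.0000
Node (2,0) S=135.2700: V=(p*·50.0000+(1−p*)·50.0000)/1.11=45.0450; Δ=(50.0000−50.0000)/(158.2659−121.7430)=0.0000; B=V−Δ·S=45.0450
Node (2,1) S=175.8510: V=(p*·50.0000+(1−p*)·50.0000)/1.11=45.0450; Δ=(50.0000−50.0000)/(205.7457−158.2659)=0.0000; B=V−Δ·S=45.0450
Node (2,2) S=228.6063: V=(p*·0.0000+(1−p*)·50.0000)/1.11=10.0100; Δ=(0.0000−50.0000)/(267.4694−205.7457)=-0.8101; B=V−Δ·S=195.1952
Node (1,0) S=150.3000: V=(p*·45.0450+(1−p*)·45.0450)/1.11=40.5811; Δ=(45.0450−45.0450)/(175.8510−135.2700)=0.0000; B=V−Δ·S=40.5811
Node (1,1) S=195.3900: V=(p*·10.0100+(1−p*)·45.0450)/1.11=16.0320; Δ=(10.0100−45.0450)/(228.6063−175.8510)=-0.6641; B=V−Δ·S=145.7914
Node (0,0) S=167.0000: V=(p*·16.0320+(1−p*)·40.5811)/1.11=19.3580; Δ=(16.0320−40.5811)/(195.3900−150.3000)=-0.5444; B=V−Δ·S=110.2805
Root portfolio cost Δ·167+B reproduces V0=19.3580.

(0,0): Delta=-0.5444 Bond=110.2805
(1,0): Delta=0.0000 Bond=40.5811
(1,1): Delta=-0.6641 Bond=145.7914
(2,0): Delta=0.0000 Bond=45.0450
(2,1): Delta=0.0000 Bond=45.0450
(2,2): Delta=-0.8101 Bond=195.1952
V0=19.3580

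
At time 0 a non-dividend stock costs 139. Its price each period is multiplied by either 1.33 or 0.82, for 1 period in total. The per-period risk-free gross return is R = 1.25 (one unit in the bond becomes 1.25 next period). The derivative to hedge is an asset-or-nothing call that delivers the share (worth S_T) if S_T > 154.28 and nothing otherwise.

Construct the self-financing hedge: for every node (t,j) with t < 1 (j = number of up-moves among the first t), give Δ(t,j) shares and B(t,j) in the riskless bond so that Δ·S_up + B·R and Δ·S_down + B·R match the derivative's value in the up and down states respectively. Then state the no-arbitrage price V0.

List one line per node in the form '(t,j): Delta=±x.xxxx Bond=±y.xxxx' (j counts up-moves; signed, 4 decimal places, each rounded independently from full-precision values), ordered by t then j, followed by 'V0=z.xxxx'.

(0,0): Delta=2.6078 Bond=-237.7936
V0=124.6966

Since d<R<u, set p* = (R−d)/(u−d) = 0.8431; price each node as the discounted p*-expectation of its children.
Payoff layer (t=1): V(1,0)=0.0000, V(1,1)=184.8700
Node (0,0) S=139.0000: V=(p*·184.8700+(1−p*)·0.0000)/1.25=124.6966; Δ=(184.8700−0.0000)/(184.8700−113.9800)=2.6078; B=V−Δ·S=-237.7936
The time-0 hedge costs 124.6966, which is the no-arbitrage price.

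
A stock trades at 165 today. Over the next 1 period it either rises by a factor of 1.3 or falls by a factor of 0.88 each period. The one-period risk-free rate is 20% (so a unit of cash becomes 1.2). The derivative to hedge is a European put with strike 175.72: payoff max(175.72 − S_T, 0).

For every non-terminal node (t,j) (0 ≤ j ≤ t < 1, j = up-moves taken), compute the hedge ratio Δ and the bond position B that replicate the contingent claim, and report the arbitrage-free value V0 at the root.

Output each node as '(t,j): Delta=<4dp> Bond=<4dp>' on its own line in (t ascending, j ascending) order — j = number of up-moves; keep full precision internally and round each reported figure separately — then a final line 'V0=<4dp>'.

(0,0): Delta=-0.4404 Bond=78.7222
V0=6.0556

Since d<R<u, set p* = (R−d)/(u−d) = 0.7619; price each node as the discounted p*-expectation of its children.
Payoff layer (t=1): V(1,0)=30.5200, V(1,1)=0.0000
(0,0): S=165.0000. Δ = (V_up−V_dn)/(S_up−S_dn) = (0.0000−30.5200)/(214.5000−145.2000) = -0.4404. V = [p*·0.0000 + (1−p*)·30.5200]/1.2 = 6.0556. B = V − Δ·S = 78.7222.
Each (Δ,B) replicates both successor values, so the strategy is self-financing and V0 is arbitrage-free.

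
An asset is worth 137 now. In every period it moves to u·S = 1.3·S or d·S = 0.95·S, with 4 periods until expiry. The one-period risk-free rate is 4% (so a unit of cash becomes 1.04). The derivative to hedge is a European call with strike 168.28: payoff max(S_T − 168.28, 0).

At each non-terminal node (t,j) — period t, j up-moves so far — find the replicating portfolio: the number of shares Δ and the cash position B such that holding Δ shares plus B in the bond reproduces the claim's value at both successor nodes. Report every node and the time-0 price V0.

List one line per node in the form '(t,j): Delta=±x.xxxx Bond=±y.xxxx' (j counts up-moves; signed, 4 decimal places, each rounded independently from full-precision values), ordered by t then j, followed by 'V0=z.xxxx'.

(0,0): Delta=0.5646 Bond=-63.8187
(1,0): Delta=0.4187 Bond=-47.3894
(1,1): Delta=0.8725 Bond=-121.2083
(2,0): Delta=0.2324 Bond=-26.2482
(2,1): Delta=0.8121 Bond=-115.8356
(2,2): Delta=1.0000 Bond=-155.5843
(3,0): Delta=0.0000 Bond=0.0000
(3,1): Delta=0.7230 Bond=-106.1594
(3,2): Delta=1.0000 Bond=-161.8077
(3,3): Delta=1.0000 Bond=-161.8077
V0=13.5271

Since d<R<u, set p* = (R−d)/(u−d) = 0.2571; price each node as the discounted p*-expectation of its children.
Terminal values V(4,·): V(4,0)=0.0000, V(4,1)=0.0000, V(4,2)=40.6758, V(4,3)=117.6595, V(4,4)=223.0057
(3,0): S=117.4604. Δ = (V_up−V_dn)/(S_up−S_dn) = (0.0000−0.0000)/(152.6985−111.5874) = 0.0000. V = [p*·0.0000 + (1−p*)·0.0000]/1.04 = 0.0000. B = V − Δ·S = 0.0000.
(3,1): S=160.7352. Δ = (V_up−V_dn)/(S_up−S_dn) = (40.6758−0.0000)/(208.9558−152.6985) = 0.7230. V = [p*·40.6758 + (1−p*)·0.0000]/1.04 = 10.0572. B = V − Δ·S = -106.1594.
(3,2): S=219.9535. Δ = (V_up−V_dn)/(S_up−S_dn) = (117.6595−40.6758)/(285.9396−208.9558) = 1.0000. V = [p*·117.6595 + (1−p*)·40.6758]/1.04 = 58.1458. B = V − Δ·S = -161.8077.
(3,3): S=300.9890. Δ = (V_up−V_dn)/(S_up−S_dn) = (223.0057−117.6595)/(391.2857−285.9395) = 1.0000. V = [p*·223.0057 + (1−p*)·117.6595]/1.04 = 139.1813. B = V − Δ·S = -161.8077.
(2,0): S=123.6425. Δ = (V_up−V_dn)/(S_up−S_dn) = (10.0572−0.0000)/(160.7353−117.4604) = 0.2324. V = [p*·10.0572 + (1−p*)·0.0000]/1.04 = 2.4867. B = V − Δ·S = -26.2482.
(2,1): S=169.1950. Δ = (V_up−V_dn)/(S_up−S_dn) = (58.1458−10.0572)/(219.9535−160.7352) = 0.8121. V = [p*·58.1458 + (1−p*)·10.0572]/1.04 = 21.5604. B = V − Δ·S = -115.8356.
(2,2): S=231.5300. Δ = (V_up−V_dn)/(S_up−S_dn) = (139.1813−58.1458)/(300.9890−219.9535) = 1.0000. V = [p*·139.1813 + (1−p*)·58.1458]/1.04 = 75.9457. B = V − Δ·S = -155.5843.
(1,0): S=130.1500. Δ = (V_up−V_dn)/(S_up−S_dn) = (21.5604−2.4867)/(169.1950−123.6425) = 0.4187. V = [p*·21.5604 + (1−p*)·2.4867]/1.04 = 7.1071. B = V − Δ·S = -47.3894.
(1,1): S=178.1000. Δ = (V_up−V_dn)/(S_up−S_dn) = (75.9457−21.5604)/(231.5300−169.1950) = 0.8725. V = [p*·75.9457 + (1−p*)·21.5604]/1.04 = 34.1781. B = V − Δ·S = -121.2083.
(0,0): S=137.0000. Δ = (V_up−V_dn)/(S_up−S_dn) = (34.1781−7.1071)/(178.1000−130.1500) = 0.5646. V = [p*·34.1781 + (1−p*)·7.1071]/1.04 = 13.5271. B = V − Δ·S = -63.8187.
Self-financing check: at every node Δ·S+B equals the discounted successor values.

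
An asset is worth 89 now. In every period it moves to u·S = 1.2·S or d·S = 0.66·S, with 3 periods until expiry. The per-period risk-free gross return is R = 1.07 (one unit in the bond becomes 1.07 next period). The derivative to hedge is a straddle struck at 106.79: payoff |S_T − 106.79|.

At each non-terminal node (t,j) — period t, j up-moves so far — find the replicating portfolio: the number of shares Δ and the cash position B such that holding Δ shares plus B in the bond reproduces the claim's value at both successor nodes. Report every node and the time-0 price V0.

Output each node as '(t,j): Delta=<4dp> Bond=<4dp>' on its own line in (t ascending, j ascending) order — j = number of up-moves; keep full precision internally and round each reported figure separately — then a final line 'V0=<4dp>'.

No-arbitrage ⇒ martingale measure with p* = (R−d)/(u−d) = 0.7593.
Payoff layer (t=3): V(3,0)=81.2029, V(3,1)=60.2679, V(3,2)=22.2044, V(3,3)=47.0020
(2,0): S=38.7684. Δ = (V_up−V_dn)/(S_up−S_dn) = (60.2679−81.2029)/(46.5221−25.5871) = -1.0000. V = [p*·60.2679 + (1−p*)·81.2029]/1.07 = 61.0353. B = V − Δ·S = 99.8037.
(2,1): S=70.4880. Δ = (V_up−V_dn)/(S_up−S_dn) = (22.2044−60.2679)/(84.5856−46.5221) = -1.0000. V = [p*·22.2044 + (1−p*)·60.2679]/1.07 = 29.3157. B = V − Δ·S = 99.8037.
(2,2): S=128.1600. Δ = (V_up−V_dn)/(S_up−S_dn) = (47.0020−22.2044)/(153.7920−84.5856) = 0.3583. V = [p*·47.0020 + (1−p*)·22.2044]/1.07 = 38.3479. B = V − Δ·S = -7.5736.
(1,0): S=58.7400. Δ = (V_up−V_dn)/(S_up−S_dn) = (29.3157−61.0353)/(70.4880−38.7684) = -1.0000. V = [p*·29.3157 + (1−p*)·61.0353]/1.07 = 34.5345. B = V − Δ·S = 93.2745.
(1,1): S=106.8000. Δ = (V_up−V_dn)/(S_up−S_dn) = (38.3479−29.3157)/(128.1600−70.4880) = 0.1566. V = [p*·38.3479 + (1−p*)·29.3157]/1.07 = 33.8070. B = V − Δ·S = 17.0808.
(0,0): S=89.0000. Δ = (V_up−V_dn)/(S_up−S_dn) = (33.8070−34.5345)/(106.8000−58.7400) = -0.0151. V = [p*·33.8070 + (1−p*)·34.5345]/1.07 = 31.7590. B = V − Δ·S = 33.1063.
Check: Δ(0,0)·S0 + B(0,0) = 31.7590 = V0.

(0,0): Delta=-0.0151 Bond=33.1063
(1,0): Delta=-1.0000 Bond=93.2745
(1,1): Delta=0.1566 Bond=17.0808
(2,0): Delta=-1.0000 Bond=99.8037
(2,1): Delta=-1.0000 Bond=99.8037
(2,2): Delta=0.3583 Bond=-7.5736
V0=31.7590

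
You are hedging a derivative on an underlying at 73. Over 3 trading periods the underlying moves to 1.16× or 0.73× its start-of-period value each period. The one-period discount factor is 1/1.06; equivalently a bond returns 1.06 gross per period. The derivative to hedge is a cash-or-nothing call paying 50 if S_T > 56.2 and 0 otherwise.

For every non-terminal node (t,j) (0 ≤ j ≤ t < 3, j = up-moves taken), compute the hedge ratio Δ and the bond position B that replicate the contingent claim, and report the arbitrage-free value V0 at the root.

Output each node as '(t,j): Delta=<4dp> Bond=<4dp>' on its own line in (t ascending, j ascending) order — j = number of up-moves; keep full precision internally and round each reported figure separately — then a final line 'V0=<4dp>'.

No-arbitrage ⇒ martingale measure with p* = (R−d)/(u−d) = 0.7674.
Payoff layer (t=3): V(3,0)=0.0000, V(3,1)=0.0000, V(3,2)=50.0000, V(3,3)=50.0000
  t=2,j=0: stock 38.9017 → up 45.1260 (V=0.0000), down 28.3982 (V=0.0000). Price 0.0000; hedge Δ=0.0000, bond B=0.0000.
  t=2,j=1: stock 61.8164 → up 71.7070 (V=50.0000), down 45.1260 (V=0.0000). Price 36.2001; hedge Δ=1.8810, bond B=-80.0790.
  t=2,j=2: stock 98.2288 → up 113.9454 (V=50.0000), down 71.7070 (V=50.0000). Price 47.1698; hedge Δ=0.0000, bond B=47.1698.
  t=1,j=0: stock 53.2900 → up 61.8164 (V=36.2001), down 38.9017 (V=0.0000). Price 26.2089; hedge Δ=1.5798, bond B=-57.9773.
  t=1,j=1: stock 84.6800 → up 98.2288 (V=47.1698), down 61.8164 (V=36.2001). Price 42.0931; hedge Δ=0.3013, bond B=16.5821.
  t=0,j=0: stock 73.0000 → up 84.6800 (V=42.0931), down 53.2900 (V=26.2089). Price 36.2256; hedge Δ=0.5060, bond B=-0.7144.
Each (Δ,B) replicates both successor values, so the strategy is self-financing and V0 is arbitrage-free.

(0,0): Delta=0.5060 Bond=-0.7144
(1,0): Delta=1.5798 Bond=-57.9773
(1,1): Delta=0.3013 Bond=16.5821
(2,0): Delta=0.0000 Bond=0.0000
(2,1): Delta=1.8810 Bond=-80.0790
(2,2): Delta=0.0000 Bond=47.1698
V0=36.2256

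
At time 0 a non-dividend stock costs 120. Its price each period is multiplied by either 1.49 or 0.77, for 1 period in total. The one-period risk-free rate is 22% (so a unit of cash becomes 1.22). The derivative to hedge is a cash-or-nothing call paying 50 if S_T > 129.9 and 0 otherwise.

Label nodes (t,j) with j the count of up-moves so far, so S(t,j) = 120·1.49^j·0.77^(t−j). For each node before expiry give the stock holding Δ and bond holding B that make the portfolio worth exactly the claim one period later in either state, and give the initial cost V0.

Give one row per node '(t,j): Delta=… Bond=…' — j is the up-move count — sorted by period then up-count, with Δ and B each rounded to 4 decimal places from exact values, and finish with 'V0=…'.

No-arbitrage ⇒ martingale measure with p* = (R−d)/(u−d) = 0.6250.
Terminal values V(1,·): V(1,0)=0.0000, V(1,1)=50.0000
  t=0,j=0: stock 120.0000 → up 178.8000 (V=50.0000), down 92.4000 (V=0.0000). Price 25.6148; hedge Δ=0.5787, bond B=-43.8297.
Root portfolio cost Δ·120+B reproduces V0=25.6148.

(0,0): Delta=0.5787 Bond=-43.8297
V0=25.6148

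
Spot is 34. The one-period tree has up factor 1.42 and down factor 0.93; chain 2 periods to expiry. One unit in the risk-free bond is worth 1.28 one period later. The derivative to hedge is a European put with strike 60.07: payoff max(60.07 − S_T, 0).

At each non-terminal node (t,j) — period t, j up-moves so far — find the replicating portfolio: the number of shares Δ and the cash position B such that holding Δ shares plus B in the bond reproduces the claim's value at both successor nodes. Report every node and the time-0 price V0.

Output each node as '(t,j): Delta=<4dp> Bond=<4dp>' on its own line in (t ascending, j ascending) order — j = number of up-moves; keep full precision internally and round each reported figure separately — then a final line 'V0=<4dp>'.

(0,0): Delta=-0.7157 Bond=29.6408
(1,0): Delta=-1.0000 Bond=46.9297
(1,1): Delta=-0.6412 Bond=34.3444
V0=5.3069

Under the risk-neutral measure, an up-move has probability p* = (R−d)/(u−d) = 0.7143 and values discount at R = 1.28.
Payoff layer (t=2): V(2,0)=30.6634, V(2,1)=15.1696, V(2,2)=0.0000
Node (1,0) S=31.6200: V=(p*·15.1696+(1−p*)·30.6634)/1.28=15.3097; Δ=(15.1696−30.6634)/(44.9004−29.4066)=-1.0000; B=V−Δ·S=46.9297
Node (1,1) S=48.2800: V=(p*·0.0000+(1−p*)·15.1696)/1.28=3.3861; Δ=(0.0000−15.1696)/(68.5576−44.9004)=-0.6412; B=V−Δ·S=34.3444
Node (0,0) S=34.0000: V=(p*·3.3861+(1−p*)·15.3097)/1.28=5.3069; Δ=(3.3861−15.3097)/(48.2800−31.6200)=-0.7157; B=V−Δ·S=29.6408
The time-0 hedge costs 5.3069, which is the no-arbitrage price.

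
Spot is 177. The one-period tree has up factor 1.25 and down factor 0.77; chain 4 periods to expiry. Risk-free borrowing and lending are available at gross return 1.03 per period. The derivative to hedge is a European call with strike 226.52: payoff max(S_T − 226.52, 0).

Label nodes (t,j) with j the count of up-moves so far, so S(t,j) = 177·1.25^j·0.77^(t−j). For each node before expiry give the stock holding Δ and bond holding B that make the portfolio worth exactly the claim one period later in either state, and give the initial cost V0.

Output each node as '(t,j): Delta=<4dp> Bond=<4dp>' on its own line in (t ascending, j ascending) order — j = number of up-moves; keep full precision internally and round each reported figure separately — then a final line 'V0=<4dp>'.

Risk-neutral probability p* = (R−d)/(u−d) = (1.03−0.77)/(1.25−0.77) = 0.5417.
At expiry t=4: V(4,0)=0.0000, V(4,1)=0.0000, V(4,2)=0.0000, V(4,3)=39.6714, V(4,4)=205.6089
  t=3,j=0: stock 80.8063 → up 101.0079 (V=0.0000), down 62.2209 (V=0.0000). Price 0.0000; hedge Δ=0.0000, bond B=0.0000.
  t=3,j=1: stock 131.1791 → up 163.9739 (V=0.0000), down 101.0079 (V=0.0000). Price 0.0000; hedge Δ=0.0000, bond B=0.0000.
  t=3,j=2: stock 212.9531 → up 266.1914 (V=39.6714), down 163.9739 (V=0.0000). Price 20.8628; hedge Δ=0.3881, bond B=-61.7860.
  t=3,j=3: stock 345.7031 → up 432.1289 (V=205.6089), down 266.1914 (V=39.6714). Price 125.7808; hedge Δ=1.0000, bond B=-219.9223.
  t=2,j=0: stock 104.9433 → up 131.1791 (V=0.0000), down 80.8063 (V=0.0000). Price 0.0000; hedge Δ=0.0000, bond B=0.0000.
  t=2,j=1: stock 170.3625 → up 212.9531 (V=20.8628), down 131.1791 (V=0.0000). Price 10.9715; hedge Δ=0.2551, bond B=-32.4926.
  t=2,j=2: stock 276.5625 → up 345.7031 (V=125.7808), down 212.9531 (V=20.8628). Price 75.4305; hedge Δ=0.7903, bond B=-143.1487.
  t=1,j=0: stock 136.2900 → up 170.3625 (V=10.9715), down 104.9433 (V=0.0000). Price 5.7698; hedge Δ=0.1677, bond B=-17.0875.
  t=1,j=1: stock 221.2500 → up 276.5625 (V=75.4305), down 170.3625 (V=10.9715). Price 44.5503; hedge Δ=0.6070, bond B=-89.7392.
  t=0,j=0: stock 177.0000 → up 221.2500 (V=44.5503), down 136.2900 (V=5.7698). Price 25.9960; hedge Δ=0.4565, bond B=-54.7966.
Self-financing check: at every node Δ·S+B equals the discounted successor values.

(0,0): Delta=0.4565 Bond=-54.7966
(1,0): Delta=0.1677 Bond=-17.0875
(1,1): Delta=0.6070 Bond=-89.7392
(2,0): Delta=0.0000 Bond=0.0000
(2,1): Delta=0.2551 Bond=-32.4926
(2,2): Delta=0.7903 Bond=-143.1487
(3,0): Delta=0.0000 Bond=0.0000
(3,1): Delta=0.0000 Bond=0.0000
(3,2): Delta=0.3881 Bond=-61.7860
(3,3): Delta=1.0000 Bond=-219.9223
V0=25.9960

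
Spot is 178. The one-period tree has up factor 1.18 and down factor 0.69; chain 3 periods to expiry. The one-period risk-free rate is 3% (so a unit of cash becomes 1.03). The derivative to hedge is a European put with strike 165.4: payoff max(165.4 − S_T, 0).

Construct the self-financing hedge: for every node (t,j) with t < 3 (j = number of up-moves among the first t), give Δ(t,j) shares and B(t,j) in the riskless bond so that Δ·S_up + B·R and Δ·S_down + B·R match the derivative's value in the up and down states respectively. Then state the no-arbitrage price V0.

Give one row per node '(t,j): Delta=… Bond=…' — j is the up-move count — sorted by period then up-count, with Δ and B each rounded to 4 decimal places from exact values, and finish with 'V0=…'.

(0,0): Delta=-0.3423 Bond=75.4139
(1,0): Delta=-0.9372 Bond=150.7343
(1,1): Delta=-0.1889 Bond=45.4448
(2,0): Delta=-1.0000 Bond=160.5825
(2,1): Delta=-0.9209 Bond=152.9066
(2,2): Delta=0.0000 Bond=0.0000
V0=14.4822

Risk-neutral probability p* = (R−d)/(u−d) = (1.03−0.69)/(1.18−0.69) = 0.6939.
At expiry t=3: V(3,0)=106.9254, V(3,1)=65.4000, V(3,2)=0.0000, V(3,3)=0.0000
  t=2,j=0: stock 84.7458 → up 100.0000 (V=65.4000), down 58.4746 (V=106.9254). Price 75.8367; hedge Δ=-1.0000, bond B=160.5825.
  t=2,j=1: stock 144.9276 → up 171.0146 (V=0.0000), down 100.0000 (V=65.4000). Price 19.4373; hedge Δ=-0.9209, bond B=152.9066.
  t=2,j=2: stock 247.8472 → up 292.4597 (V=0.0000), down 171.0146 (V=0.0000). Price 0.0000; hedge Δ=0.0000, bond B=0.0000.
  t=1,j=0: stock 122.8200 → up 144.9276 (V=19.4373), down 84.7458 (V=75.8367). Price 35.6334; hedge Δ=-0.9372, bond B=150.7343.
  t=1,j=1: stock 210.0400 → up 247.8472 (V=0.0000), down 144.9276 (V=19.4373). Price 5.7769; hedge Δ=-0.1889, bond B=45.4448.
  t=0,j=0: stock 178.0000 → up 210.0400 (V=5.7769), down 122.8200 (V=35.6334). Price 14.4822; hedge Δ=-0.3423, bond B=75.4139.
Each (Δ,B) replicates both successor values, so the strategy is self-financing and V0 is arbitrage-free.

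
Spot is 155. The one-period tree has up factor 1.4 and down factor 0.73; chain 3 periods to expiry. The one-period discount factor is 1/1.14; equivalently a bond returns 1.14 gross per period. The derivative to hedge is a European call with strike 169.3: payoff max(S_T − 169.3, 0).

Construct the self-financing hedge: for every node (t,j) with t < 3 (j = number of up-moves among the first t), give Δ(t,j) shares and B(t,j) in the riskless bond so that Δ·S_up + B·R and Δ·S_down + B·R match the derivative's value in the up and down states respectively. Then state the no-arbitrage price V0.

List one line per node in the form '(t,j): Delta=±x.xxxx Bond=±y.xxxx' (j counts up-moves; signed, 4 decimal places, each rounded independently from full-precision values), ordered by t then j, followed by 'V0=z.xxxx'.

Under the risk-neutral measure, an up-move has probability p* = (R−d)/(u−d) = 0.6119 and values discount at R = 1.14.
Payoff layer (t=3): V(3,0)=0.0000, V(3,1)=0.0000, V(3,2)=52.4740, V(3,3)=256.0200
Node (2,0) S=82.5995: V=(p*·0.0000+(1−p*)·0.0000)/1.14=0.0000; Δ=(0.0000−0.0000)/(115.6393−60.2976)=0.0000; B=V−Δ·S=0.0000
Node (2,1) S=158.4100: V=(p*·52.4740+(1−p*)·0.0000)/1.14=28.1675; Δ=(52.4740−0.0000)/(221.7740−115.6393)=0.4944; B=V−Δ·S=-50.1519
Node (2,2) S=303.8000: V=(p*·256.0200+(1−p*)·52.4740)/1.14=155.2912; Δ=(256.0200−52.4740)/(425.3200−221.7740)=1.0000; B=V−Δ·S=-148.5088
Node (1,0) S=113.1500: V=(p*·28.1675+(1−p*)·0.0000)/1.14=15.1200; Δ=(28.1675−0.0000)/(158.4100−82.5995)=0.3716; B=V−Δ·S=-26.9210
Node (1,1) S=217.0000: V=(p*·155.2912+(1−p*)·28.1675)/1.14=92.9470; Δ=(155.2912−28.1675)/(303.8000−158.4100)=0.8744; B=V−Δ·S=-96.7899
Node (0,0) S=155.0000: V=(p*·92.9470+(1−p*)·15.1200)/1.14=55.0399; Δ=(92.9470−15.1200)/(217.0000−113.1500)=0.7494; B=V−Δ·S=-61.1198
The time-0 hedge costs 55.0399, which is the no-arbitrage price.

(0,0): Delta=0.7494 Bond=-61.1198
(1,0): Delta=0.3716 Bond=-26.9210
(1,1): Delta=0.8744 Bond=-96.7899
(2,0): Delta=0.0000 Bond=0.0000
(2,1): Delta=0.4944 Bond=-50.1519
(2,2): Delta=1.0000 Bond=-148.5088
V0=55.0399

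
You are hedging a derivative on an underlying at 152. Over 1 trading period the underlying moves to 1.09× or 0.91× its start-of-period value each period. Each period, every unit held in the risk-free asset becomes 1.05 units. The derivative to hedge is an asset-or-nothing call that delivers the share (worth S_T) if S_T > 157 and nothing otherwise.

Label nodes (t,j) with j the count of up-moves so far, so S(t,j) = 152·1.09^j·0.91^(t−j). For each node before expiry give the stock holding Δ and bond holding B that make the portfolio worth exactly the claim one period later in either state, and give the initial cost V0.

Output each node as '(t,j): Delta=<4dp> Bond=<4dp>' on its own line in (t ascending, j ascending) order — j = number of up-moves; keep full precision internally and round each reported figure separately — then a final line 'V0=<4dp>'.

Since d<R<u, set p* = (R−d)/(u−d) = 0.7778; price each node as the discounted p*-expectation of its children.
Payoff layer (t=1): V(1,0)=0.0000, V(1,1)=165.6800
  t=0,j=0: stock 152.0000 → up 165.6800 (V=165.6800), down 138.3200 (V=0.0000). Price 122.7259; hedge Δ=6.0556, bond B=-797.7185.
Check: Δ(0,0)·S0 + B(0,0) = 122.7259 = V0.

(0,0): Delta=6.0556 Bond=-797.7185
V0=122.7259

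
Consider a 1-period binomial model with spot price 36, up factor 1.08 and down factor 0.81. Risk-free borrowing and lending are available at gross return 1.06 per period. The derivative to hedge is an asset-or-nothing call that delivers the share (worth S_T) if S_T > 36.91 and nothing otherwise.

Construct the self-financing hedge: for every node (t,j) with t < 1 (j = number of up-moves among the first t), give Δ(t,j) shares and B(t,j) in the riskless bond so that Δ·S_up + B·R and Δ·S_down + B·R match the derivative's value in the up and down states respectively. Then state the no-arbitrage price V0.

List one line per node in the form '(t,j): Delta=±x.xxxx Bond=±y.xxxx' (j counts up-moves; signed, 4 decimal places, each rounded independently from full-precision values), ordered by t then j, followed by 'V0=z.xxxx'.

(0,0): Delta=4.0000 Bond=-110.0377
V0=33.9623

Since d<R<u, set p* = (R−d)/(u−d) = 0.9259; price each node as the discounted p*-expectation of its children.
Terminal values V(1,·): V(1,0)=0.0000, V(1,1)=38.8800
(0,0): S=36.0000. Δ = (V_up−V_dn)/(S_up−S_dn) = (38.8800−0.0000)/(38.8800−29.1600) = 4.0000. V = [p*·38.8800 + (1−p*)·0.0000]/1.06 = 33.9623. B = V − Δ·S = -110.0377.
Self-financing check: at every node Δ·S+B equals the discounted successor values.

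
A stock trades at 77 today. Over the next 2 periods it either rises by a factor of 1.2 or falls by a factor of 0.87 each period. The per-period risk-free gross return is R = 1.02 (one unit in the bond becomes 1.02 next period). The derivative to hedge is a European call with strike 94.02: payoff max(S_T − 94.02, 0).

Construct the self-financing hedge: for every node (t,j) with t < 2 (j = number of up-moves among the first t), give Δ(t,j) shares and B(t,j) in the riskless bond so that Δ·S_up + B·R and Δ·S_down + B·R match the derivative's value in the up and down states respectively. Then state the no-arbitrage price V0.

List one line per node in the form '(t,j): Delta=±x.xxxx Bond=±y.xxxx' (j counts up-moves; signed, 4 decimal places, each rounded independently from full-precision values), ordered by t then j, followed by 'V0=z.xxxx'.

(0,0): Delta=0.2957 Bond=-19.4196
(1,0): Delta=0.0000 Bond=0.0000
(1,1): Delta=0.5529 Bond=-43.5775
V0=3.3482

The replicating-portfolio and risk-neutral prices coincide; use p* = (1.02−0.87)/(1.2−0.87) = 0.4545 for the latter.
Payoff layer (t=2): V(2,0)=0.0000, V(2,1)=0.0000, V(2,2)=16.8600
Node (1,0) S=66.9900: V=(p*·0.0000+(1−p*)·0.0000)/1.02=0.0000; Δ=(0.0000−0.0000)/(80.3880−58.2813)=0.0000; B=V−Δ·S=0.0000
Node (1,1) S=92.4000: V=(p*·16.8600+(1−p*)·0.0000)/1.02=7.5134; Δ=(16.8600−0.0000)/(110.8800−80.3880)=0.5529; B=V−Δ·S=-43.5775
Node (0,0) S=77.0000: V=(p*·7.5134+(1−p*)·0.0000)/1.02=3.3482; Δ=(7.5134−0.0000)/(92.4000−66.9900)=0.2957; B=V−Δ·S=-19.4196
Each (Δ,B) replicates both successor values, so the strategy is self-financing and V0 is arbitrage-free.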